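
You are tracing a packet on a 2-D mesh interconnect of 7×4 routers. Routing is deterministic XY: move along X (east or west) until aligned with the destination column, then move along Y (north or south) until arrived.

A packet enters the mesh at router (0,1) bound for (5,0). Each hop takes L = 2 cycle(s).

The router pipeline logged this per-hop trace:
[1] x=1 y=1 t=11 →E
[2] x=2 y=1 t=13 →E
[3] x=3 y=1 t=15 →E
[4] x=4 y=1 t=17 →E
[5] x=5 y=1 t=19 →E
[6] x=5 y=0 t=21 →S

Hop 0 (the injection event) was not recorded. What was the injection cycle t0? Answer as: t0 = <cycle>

Hop 1 reached at cycle 11; hop k is at t0 + k·L.
Therefore t0 = 11 − L = 9.

t0 = 9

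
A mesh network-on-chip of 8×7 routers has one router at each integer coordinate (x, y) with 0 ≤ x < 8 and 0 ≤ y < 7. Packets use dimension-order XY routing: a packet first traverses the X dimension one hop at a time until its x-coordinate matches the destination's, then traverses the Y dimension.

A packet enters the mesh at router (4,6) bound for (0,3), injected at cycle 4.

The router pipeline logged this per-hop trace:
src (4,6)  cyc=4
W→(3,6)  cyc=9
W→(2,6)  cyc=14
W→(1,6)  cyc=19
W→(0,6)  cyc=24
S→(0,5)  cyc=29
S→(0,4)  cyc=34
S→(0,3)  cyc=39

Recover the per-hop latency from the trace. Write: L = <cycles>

Between hops 0 and 1 the cycle counter advances 9 − 4 = 5.
Each hop adds L, hence L = 5.

L = 5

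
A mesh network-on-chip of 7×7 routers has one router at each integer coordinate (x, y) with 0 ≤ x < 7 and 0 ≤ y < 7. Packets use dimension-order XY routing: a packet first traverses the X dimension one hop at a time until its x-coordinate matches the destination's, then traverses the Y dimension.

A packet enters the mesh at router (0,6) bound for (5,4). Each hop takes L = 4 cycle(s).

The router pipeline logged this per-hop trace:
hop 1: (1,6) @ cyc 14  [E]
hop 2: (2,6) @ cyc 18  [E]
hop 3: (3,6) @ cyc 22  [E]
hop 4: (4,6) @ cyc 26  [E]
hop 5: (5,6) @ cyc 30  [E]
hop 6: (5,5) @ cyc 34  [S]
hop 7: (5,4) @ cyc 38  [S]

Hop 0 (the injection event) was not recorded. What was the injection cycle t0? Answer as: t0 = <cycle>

cyc[1] = 14 and cyc[k] = t0 + k·L for every k.
Therefore t0 = 14 − L = 10.

t0 = 10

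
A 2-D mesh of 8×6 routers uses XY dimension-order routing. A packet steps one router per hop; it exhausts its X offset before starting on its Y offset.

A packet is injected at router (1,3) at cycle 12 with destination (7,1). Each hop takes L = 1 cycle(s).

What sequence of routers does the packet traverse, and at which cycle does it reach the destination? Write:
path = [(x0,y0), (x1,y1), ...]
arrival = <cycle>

#0 — 1,3 | c12
#1 — 2,3 | c13 | E
#2 — 3,3 | c14 | E
#3 — 4,3 | c15 | E
#4 — 5,3 | c16 | E
#5 — 6,3 | c17 | E
#6 — 7,3 | c18 | E
#7 — 7,2 | c19 | S
#8 — 7,1 | c20 | S

path = [(1,3), (2,3), (3,3), (4,3), (5,3), (6,3), (7,3), (7,2), (7,1)]
arrival = 20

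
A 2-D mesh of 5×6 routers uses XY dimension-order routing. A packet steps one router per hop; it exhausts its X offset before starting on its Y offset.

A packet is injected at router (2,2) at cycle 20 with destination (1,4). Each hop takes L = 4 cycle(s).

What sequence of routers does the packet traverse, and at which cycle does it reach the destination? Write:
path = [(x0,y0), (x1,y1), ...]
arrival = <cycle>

path = [(2,2), (1,2), (1,3), (1,4)]
arrival = 32

hop 0: (2,2) @ cyc 20
hop 1: (1,2) @ cyc 24  [W]
hop 2: (1,3) @ cyc 28  [N]
hop 3: (1,4) @ cyc 32  [N]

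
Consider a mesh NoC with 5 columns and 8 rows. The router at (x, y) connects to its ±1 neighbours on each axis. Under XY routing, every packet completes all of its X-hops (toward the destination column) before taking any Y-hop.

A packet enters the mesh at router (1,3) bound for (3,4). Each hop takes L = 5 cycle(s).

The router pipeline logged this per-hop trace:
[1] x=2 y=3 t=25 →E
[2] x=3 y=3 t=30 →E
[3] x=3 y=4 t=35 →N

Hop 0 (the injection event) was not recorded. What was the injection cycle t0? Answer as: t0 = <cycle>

t0 = 20

cyc[1] = 25 and cyc[k] = t0 + k·L for every k.
So t0 = 25 − 1·5 = 20.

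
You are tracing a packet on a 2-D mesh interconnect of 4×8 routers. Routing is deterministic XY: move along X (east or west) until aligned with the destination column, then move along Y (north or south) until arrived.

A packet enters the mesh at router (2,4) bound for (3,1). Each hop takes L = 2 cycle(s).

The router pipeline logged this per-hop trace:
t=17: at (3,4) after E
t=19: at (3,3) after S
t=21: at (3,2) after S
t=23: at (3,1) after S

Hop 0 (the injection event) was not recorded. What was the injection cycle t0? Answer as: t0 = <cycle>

t0 = 15

Hop 1 reached at cycle 17; hop k is at t0 + k·L.
So t0 = 17 − 1·2 = 15.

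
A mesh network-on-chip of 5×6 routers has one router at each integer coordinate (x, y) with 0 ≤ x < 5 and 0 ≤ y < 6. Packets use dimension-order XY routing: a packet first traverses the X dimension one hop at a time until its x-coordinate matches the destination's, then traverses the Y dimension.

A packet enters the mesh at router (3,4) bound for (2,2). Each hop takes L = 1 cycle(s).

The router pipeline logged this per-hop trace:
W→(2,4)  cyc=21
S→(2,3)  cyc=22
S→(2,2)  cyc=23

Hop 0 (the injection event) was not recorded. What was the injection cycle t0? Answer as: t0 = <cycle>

t0 = 20

Hop 1 reached at cycle 21; hop k is at t0 + k·L.
So t0 = 21 − 1·1 = 20.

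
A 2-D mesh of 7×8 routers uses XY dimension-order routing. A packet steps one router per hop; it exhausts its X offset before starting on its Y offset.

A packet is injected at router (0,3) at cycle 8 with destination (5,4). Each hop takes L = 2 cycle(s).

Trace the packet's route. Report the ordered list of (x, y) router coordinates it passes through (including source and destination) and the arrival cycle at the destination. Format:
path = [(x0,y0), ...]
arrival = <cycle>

path = [(0,3), (1,3), (2,3), (3,3), (4,3), (5,3), (5,4)]
arrival = 20

  0. router=(0,3) cycle=8 (inject)
  1. router=(1,3) cycle=10 dir=E
  2. router=(2,3) cycle=12 dir=E
  3. router=(3,3) cycle=14 dir=E
  4. router=(4,3) cycle=16 dir=E
  5. router=(5,3) cycle=18 dir=E
  6. router=(5,4) cycle=20 dir=N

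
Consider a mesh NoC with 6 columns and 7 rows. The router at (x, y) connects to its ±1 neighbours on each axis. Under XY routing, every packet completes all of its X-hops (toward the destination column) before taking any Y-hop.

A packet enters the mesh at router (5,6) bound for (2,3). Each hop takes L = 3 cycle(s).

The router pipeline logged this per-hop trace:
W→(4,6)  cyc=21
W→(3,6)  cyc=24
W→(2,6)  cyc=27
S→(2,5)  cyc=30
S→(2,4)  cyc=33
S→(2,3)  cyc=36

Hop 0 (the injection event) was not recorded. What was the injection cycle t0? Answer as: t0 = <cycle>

At hop 1 the cycle is 21; in general cyc_k = t0 + kL.
Therefore t0 = 21 − L = 18.

t0 = 18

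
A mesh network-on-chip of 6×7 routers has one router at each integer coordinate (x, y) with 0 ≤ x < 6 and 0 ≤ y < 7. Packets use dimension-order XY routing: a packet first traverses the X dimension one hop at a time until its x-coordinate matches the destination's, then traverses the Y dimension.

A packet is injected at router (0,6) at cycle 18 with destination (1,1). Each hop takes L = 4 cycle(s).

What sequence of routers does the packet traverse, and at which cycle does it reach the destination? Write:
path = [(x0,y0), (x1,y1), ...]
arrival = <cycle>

path = [(0,6), (1,6), (1,5), (1,4), (1,3), (1,2), (1,1)]
arrival = 42

#0 — 0,6 | c18
#1 — 1,6 | c22 | E
#2 — 1,5 | c26 | S
#3 — 1,4 | c30 | S
#4 — 1,3 | c34 | S
#5 — 1,2 | c38 | S
#6 — 1,1 | c42 | S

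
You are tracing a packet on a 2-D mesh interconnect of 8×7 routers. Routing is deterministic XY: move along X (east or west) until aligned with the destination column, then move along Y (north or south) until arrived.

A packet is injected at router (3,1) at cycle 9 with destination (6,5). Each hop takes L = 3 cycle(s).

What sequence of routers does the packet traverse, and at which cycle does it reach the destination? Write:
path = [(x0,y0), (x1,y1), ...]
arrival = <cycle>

path = [(3,1), (4,1), (5,1), (6,1), (6,2), (6,3), (6,4), (6,5)]
arrival = 30

#0 — 3,1 | c9
#1 — 4,1 | c12 | E
#2 — 5,1 | c15 | E
#3 — 6,1 | c18 | E
#4 — 6,2 | c21 | N
#5 — 6,3 | c24 | N
#6 — 6,4 | c27 | N
#7 — 6,5 | c30 | N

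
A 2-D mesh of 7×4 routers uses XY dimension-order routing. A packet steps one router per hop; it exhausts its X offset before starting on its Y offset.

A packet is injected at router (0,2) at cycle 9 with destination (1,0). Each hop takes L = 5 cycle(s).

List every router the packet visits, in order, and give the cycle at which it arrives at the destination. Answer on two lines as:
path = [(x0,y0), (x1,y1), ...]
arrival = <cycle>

hop 0: (0,2) @ cyc 9
hop 1: (1,2) @ cyc 14  [E]
hop 2: (1,1) @ cyc 19  [S]
hop 3: (1,0) @ cyc 24  [S]

path = [(0,2), (1,2), (1,1), (1,0)]
arrival = 24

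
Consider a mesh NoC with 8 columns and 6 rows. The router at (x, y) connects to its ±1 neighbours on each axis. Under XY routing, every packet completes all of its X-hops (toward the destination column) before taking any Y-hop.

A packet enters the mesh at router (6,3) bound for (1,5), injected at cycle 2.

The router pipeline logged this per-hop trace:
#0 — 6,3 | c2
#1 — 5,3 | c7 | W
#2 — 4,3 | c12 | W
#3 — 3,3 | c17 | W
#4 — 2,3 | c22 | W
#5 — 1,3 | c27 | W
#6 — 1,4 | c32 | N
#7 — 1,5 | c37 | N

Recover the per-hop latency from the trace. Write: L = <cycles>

L = 5

Between hops 0 and 1 the cycle counter advances 7 − 2 = 5.
That increment is L by definition: L = 5.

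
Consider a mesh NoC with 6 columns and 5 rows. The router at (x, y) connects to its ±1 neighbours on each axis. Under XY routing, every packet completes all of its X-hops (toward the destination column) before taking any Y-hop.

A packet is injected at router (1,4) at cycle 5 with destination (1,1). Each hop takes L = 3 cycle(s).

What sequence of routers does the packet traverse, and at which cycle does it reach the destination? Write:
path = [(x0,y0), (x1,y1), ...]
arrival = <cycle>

path = [(1,4), (1,3), (1,2), (1,1)]
arrival = 14

t=5: at (1,4)
t=8: at (1,3) after S
t=11: at (1,2) after S
t=14: at (1,1) after S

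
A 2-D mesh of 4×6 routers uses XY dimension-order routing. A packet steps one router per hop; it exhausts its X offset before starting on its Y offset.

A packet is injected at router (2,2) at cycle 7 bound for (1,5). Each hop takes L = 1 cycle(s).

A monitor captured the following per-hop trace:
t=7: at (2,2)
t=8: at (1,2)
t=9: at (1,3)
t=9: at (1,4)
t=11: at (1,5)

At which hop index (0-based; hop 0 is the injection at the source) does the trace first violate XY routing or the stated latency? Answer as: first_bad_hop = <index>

check 1→ d=(-1,0) cyc+1: ok
check 2→ d=(0,1) cyc+1: ok
check 3→ d=(0,1) cyc+0: BAD: Δcyc=0≠L

first_bad_hop = 3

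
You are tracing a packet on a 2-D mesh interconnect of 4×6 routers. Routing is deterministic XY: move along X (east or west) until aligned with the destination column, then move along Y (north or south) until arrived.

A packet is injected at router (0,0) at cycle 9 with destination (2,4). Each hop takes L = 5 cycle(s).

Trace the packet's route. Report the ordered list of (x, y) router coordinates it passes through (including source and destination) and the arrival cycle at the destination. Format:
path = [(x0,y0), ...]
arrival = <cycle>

#0 — 0,0 | c9
#1 — 1,0 | c14 | E
#2 — 2,0 | c19 | E
#3 — 2,1 | c24 | N
#4 — 2,2 | c29 | N
#5 — 2,3 | c34 | N
#6 — 2,4 | c39 | N

path = [(0,0), (1,0), (2,0), (2,1), (2,2), (2,3), (2,4)]
arrival = 39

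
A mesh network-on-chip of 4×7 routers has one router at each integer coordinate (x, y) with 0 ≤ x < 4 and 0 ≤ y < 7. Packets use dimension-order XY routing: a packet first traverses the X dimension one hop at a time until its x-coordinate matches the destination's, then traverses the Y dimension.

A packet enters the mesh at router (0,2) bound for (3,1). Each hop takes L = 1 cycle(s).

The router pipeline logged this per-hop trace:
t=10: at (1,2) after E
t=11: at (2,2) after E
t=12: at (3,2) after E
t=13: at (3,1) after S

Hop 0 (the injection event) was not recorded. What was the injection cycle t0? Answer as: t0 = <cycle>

t0 = 9

The first recorded entry is hop 1 at cycle 10.
Therefore t0 = 10 − L = 9.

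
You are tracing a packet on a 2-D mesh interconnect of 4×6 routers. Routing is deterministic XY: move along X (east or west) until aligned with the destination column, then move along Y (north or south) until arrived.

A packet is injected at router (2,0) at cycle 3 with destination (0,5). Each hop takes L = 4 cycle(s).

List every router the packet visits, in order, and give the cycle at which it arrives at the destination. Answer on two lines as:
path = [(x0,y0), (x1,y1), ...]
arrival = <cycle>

src (2,0)  cyc=3
W→(1,0)  cyc=7
W→(0,0)  cyc=11
N→(0,1)  cyc=15
N→(0,2)  cyc=19
N→(0,3)  cyc=23
N→(0,4)  cyc=27
N→(0,5)  cyc=31

path = [(2,0), (1,0), (0,0), (0,1), (0,2), (0,3), (0,4), (0,5)]
arrival = 31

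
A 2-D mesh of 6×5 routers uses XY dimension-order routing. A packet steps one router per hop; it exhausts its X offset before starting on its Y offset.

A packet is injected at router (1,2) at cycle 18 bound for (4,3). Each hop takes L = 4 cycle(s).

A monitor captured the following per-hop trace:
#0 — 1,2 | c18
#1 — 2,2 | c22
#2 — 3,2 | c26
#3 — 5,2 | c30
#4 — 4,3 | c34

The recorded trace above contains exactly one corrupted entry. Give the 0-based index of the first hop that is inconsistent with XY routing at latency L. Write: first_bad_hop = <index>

  1: Δx=+1 Δy=+0 Δt=4 [ok]
  2: Δx=+1 Δy=+0 Δt=4 [ok]
  3: Δx=+2 Δy=+0 Δt=4 [BAD: non-unit step]

first_bad_hop = 3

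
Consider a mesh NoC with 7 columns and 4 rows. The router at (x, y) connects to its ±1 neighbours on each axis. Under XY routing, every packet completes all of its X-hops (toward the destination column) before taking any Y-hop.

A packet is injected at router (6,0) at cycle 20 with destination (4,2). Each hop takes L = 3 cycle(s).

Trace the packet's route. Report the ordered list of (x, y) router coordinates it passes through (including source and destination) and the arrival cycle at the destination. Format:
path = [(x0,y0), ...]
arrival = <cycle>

  0. router=(6,0) cycle=20 (inject)
  1. router=(5,0) cycle=23 dir=W
  2. router=(4,0) cycle=26 dir=W
  3. router=(4,1) cycle=29 dir=N
  4. router=(4,2) cycle=32 dir=N

path = [(6,0), (5,0), (4,0), (4,1), (4,2)]
arrival = 32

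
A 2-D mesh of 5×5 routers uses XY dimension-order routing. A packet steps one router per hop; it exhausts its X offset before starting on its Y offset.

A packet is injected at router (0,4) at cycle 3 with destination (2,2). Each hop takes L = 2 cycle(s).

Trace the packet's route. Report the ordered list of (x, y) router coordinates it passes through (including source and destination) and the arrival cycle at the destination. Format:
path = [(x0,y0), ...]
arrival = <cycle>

hop 0: (0,4) @ cyc 3
hop 1: (1,4) @ cyc 5  [E]
hop 2: (2,4) @ cyc 7  [E]
hop 3: (2,3) @ cyc 9  [S]
hop 4: (2,2) @ cyc 11  [S]

path = [(0,4), (1,4), (2,4), (2,3), (2,2)]
arrival = 11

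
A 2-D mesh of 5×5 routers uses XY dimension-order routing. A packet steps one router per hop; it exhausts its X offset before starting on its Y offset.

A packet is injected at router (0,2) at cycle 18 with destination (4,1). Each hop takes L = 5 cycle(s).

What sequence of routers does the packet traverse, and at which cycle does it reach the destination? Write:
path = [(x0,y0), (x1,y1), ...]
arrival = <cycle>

#0 — 0,2 | c18
#1 — 1,2 | c23 | E
#2 — 2,2 | c28 | E
#3 — 3,2 | c33 | E
#4 — 4,2 | c38 | E
#5 — 4,1 | c43 | S

path = [(0,2), (1,2), (2,2), (3,2), (4,2), (4,1)]
arrival = 43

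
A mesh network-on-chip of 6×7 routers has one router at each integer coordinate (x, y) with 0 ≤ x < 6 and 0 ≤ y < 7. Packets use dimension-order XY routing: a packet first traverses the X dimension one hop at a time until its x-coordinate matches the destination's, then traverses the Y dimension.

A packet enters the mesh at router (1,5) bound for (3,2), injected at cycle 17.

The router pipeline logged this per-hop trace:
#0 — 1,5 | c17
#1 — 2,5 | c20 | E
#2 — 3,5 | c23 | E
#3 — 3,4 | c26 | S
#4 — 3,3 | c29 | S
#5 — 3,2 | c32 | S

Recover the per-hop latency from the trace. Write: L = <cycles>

L = 3

cyc[1] − cyc[0] = 20 − 17 = 3.
Each hop adds L, hence L = 3.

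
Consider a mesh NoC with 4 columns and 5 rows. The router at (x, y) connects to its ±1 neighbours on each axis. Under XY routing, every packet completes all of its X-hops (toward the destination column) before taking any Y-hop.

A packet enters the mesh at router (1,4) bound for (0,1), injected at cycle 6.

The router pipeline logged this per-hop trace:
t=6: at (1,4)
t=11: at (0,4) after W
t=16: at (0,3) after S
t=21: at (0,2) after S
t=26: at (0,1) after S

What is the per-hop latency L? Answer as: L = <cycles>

Δcyc across hop 0→1: 11 − 6 = 5.
Each hop adds L, hence L = 5.

L = 5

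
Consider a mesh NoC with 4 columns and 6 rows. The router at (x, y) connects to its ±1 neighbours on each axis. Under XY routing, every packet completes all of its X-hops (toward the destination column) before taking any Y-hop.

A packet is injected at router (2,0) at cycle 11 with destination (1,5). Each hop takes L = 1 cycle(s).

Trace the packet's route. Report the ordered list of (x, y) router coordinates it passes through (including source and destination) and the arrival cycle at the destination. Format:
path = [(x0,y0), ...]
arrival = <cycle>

path = [(2,0), (1,0), (1,1), (1,2), (1,3), (1,4), (1,5)]
arrival = 17

src (2,0)  cyc=11
W→(1,0)  cyc=12
N→(1,1)  cyc=13
N→(1,2)  cyc=14
N→(1,3)  cyc=15
N→(1,4)  cyc=16
N→(1,5)  cyc=17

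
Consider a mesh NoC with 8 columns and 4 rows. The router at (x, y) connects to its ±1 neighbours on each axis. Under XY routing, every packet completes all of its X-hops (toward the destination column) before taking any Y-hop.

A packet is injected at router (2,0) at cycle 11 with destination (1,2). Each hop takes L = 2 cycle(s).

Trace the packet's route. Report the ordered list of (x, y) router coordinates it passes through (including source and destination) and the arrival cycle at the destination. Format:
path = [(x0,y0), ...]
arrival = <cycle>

#0 — 2,0 | c11
#1 — 1,0 | c13 | W
#2 — 1,1 | c15 | N
#3 — 1,2 | c17 | N

path = [(2,0), (1,0), (1,1), (1,2)]
arrival = 17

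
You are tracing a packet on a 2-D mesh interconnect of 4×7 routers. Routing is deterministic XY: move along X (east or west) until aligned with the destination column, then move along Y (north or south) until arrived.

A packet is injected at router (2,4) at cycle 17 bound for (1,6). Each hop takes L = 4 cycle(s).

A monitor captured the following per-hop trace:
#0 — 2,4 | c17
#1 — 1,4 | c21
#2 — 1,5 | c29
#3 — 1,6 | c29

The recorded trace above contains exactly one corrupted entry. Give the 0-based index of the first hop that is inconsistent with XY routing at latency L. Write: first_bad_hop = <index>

hop 1: step (-1,+0), +4 cyc — ok
hop 2: step (+0,+1), +8 cyc — BAD: Δcyc=8≠L

first_bad_hop = 2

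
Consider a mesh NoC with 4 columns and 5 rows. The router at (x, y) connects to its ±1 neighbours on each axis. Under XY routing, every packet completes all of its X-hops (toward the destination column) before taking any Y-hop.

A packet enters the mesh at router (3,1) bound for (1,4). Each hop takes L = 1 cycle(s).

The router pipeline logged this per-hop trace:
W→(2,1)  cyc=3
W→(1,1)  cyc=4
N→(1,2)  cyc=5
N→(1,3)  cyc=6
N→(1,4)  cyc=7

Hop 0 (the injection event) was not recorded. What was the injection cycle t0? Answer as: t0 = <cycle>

t0 = 2

Hop 1 reached at cycle 3; hop k is at t0 + k·L.
Therefore t0 = 3 − L = 2.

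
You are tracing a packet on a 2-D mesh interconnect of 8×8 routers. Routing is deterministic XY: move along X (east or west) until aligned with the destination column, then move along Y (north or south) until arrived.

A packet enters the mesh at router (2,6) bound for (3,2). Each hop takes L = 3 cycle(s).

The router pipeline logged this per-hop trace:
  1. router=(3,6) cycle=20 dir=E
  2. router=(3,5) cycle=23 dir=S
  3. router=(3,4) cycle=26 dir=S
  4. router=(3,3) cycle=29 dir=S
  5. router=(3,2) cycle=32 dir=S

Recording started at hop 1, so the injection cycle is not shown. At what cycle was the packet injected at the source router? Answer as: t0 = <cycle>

The first recorded entry is hop 1 at cycle 20.
t0 = cyc[1] − L = 20 − 3 = 17.

t0 = 17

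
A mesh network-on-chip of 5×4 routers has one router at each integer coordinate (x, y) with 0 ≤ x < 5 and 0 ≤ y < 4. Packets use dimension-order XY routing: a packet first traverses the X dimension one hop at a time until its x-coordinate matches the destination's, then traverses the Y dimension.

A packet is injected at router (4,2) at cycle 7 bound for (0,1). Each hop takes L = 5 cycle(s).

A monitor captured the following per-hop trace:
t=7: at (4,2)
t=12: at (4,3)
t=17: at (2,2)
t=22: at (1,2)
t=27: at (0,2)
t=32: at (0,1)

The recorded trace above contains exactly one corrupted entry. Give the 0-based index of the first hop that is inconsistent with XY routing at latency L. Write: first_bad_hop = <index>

hop 1: step (+0,+1), +5 cyc — BAD: Y-move but x=4≠0

first_bad_hop = 1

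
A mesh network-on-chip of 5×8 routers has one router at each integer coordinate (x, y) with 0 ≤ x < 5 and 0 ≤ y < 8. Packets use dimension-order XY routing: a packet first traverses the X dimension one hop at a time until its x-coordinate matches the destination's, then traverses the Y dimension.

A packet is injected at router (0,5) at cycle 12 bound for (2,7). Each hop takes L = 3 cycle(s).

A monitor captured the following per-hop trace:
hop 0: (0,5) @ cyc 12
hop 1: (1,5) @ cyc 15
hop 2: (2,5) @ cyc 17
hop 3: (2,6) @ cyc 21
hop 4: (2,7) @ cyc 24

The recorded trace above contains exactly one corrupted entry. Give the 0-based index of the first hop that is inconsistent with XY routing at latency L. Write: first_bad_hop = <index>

first_bad_hop = 2

  1: Δx=+1 Δy=+0 Δt=3 [ok]
  2: Δx=+1 Δy=+0 Δt=2 [BAD: Δcyc=2≠L]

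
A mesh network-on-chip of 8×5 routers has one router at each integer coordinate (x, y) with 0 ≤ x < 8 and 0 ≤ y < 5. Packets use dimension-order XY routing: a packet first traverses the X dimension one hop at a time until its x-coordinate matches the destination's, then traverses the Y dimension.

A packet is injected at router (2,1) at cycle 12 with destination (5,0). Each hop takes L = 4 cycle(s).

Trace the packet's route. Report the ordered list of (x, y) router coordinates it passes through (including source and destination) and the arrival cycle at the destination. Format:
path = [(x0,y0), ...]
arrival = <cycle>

path = [(2,1), (3,1), (4,1), (5,1), (5,0)]
arrival = 28

[0] x=2 y=1 t=12
[1] x=3 y=1 t=16 →E
[2] x=4 y=1 t=20 →E
[3] x=5 y=1 t=24 →E
[4] x=5 y=0 t=28 →S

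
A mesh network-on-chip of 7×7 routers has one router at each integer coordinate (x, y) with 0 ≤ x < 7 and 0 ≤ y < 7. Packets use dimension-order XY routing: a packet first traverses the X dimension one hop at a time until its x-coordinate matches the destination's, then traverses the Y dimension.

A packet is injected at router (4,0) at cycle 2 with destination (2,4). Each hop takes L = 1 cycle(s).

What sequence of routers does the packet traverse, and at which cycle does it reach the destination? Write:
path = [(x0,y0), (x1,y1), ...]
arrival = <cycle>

path = [(4,0), (3,0), (2,0), (2,1), (2,2), (2,3), (2,4)]
arrival = 8

#0 — 4,0 | c2
#1 — 3,0 | c3 | W
#2 — 2,0 | c4 | W
#3 — 2,1 | c5 | N
#4 — 2,2 | c6 | N
#5 — 2,3 | c7 | N
#6 — 2,4 | c8 | N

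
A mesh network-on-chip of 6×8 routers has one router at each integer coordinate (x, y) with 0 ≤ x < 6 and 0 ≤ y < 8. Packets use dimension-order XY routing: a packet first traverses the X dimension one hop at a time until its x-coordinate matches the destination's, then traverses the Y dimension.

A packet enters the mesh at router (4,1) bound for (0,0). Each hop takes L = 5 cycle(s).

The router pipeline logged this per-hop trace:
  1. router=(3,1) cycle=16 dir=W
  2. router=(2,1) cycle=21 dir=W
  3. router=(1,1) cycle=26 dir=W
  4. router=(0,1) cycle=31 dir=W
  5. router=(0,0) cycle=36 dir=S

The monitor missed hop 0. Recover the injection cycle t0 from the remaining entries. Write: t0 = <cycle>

t0 = 11

Hop 1 reached at cycle 16; hop k is at t0 + k·L.
t0 = cyc[1] − L = 16 − 5 = 11.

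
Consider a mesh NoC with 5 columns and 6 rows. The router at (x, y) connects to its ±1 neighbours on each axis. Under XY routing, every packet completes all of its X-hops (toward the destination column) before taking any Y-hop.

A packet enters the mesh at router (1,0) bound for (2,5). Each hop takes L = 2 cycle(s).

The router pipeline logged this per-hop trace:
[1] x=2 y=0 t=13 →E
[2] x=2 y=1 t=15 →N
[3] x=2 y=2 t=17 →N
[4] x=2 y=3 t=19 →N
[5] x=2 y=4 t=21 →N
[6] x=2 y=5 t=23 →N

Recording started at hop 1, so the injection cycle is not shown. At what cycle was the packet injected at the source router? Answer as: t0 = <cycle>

cyc[1] = 13 and cyc[k] = t0 + k·L for every k.
Subtract one hop: t0 = 13 − 2 = 11.

t0 = 11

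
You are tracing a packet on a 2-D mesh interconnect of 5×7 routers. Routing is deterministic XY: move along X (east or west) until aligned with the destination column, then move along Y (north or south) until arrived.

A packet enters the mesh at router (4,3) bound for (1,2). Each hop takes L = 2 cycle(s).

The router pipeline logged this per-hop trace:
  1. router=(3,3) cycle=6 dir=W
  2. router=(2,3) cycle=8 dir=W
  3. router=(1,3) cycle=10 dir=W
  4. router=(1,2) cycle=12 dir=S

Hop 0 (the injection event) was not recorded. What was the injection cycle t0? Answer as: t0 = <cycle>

The first recorded entry is hop 1 at cycle 6.
Therefore t0 = 6 − L = 4.

t0 = 4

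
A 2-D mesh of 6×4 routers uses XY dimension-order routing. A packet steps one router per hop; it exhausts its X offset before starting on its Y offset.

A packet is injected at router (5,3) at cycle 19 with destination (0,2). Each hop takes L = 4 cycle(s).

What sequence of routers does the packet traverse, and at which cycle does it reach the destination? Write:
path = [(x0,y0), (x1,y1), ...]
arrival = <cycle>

src (5,3)  cyc=19
W→(4,3)  cyc=23
W→(3,3)  cyc=27
W→(2,3)  cyc=31
W→(1,3)  cyc=35
W→(0,3)  cyc=39
S→(0,2)  cyc=43

path = [(5,3), (4,3), (3,3), (2,3), (1,3), (0,3), (0,2)]
arrival = 43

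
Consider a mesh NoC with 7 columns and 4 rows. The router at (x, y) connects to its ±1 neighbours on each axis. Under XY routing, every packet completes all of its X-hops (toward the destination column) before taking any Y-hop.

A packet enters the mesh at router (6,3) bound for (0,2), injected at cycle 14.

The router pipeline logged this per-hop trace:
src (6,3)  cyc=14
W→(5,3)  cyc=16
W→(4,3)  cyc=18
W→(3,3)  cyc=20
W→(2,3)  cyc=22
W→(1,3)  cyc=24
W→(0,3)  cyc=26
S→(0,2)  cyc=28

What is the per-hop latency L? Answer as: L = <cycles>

Between hops 0 and 1 the cycle counter advances 16 − 14 = 2.
Each hop adds L, hence L = 2.

L = 2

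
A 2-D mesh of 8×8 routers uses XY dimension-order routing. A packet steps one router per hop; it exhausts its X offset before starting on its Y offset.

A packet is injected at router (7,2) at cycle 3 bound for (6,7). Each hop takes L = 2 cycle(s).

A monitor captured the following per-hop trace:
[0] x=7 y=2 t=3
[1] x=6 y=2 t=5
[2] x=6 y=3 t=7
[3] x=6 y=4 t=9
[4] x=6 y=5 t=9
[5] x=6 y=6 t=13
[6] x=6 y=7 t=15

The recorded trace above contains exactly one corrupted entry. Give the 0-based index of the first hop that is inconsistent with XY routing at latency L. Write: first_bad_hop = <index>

first_bad_hop = 4

  1: Δx=-1 Δy=+0 Δt=2 [ok]
  2: Δx=+0 Δy=+1 Δt=2 [ok]
  3: Δx=+0 Δy=+1 Δt=2 [ok]
  4: Δx=+0 Δy=+1 Δt=0 [BAD: Δcyc=0≠L]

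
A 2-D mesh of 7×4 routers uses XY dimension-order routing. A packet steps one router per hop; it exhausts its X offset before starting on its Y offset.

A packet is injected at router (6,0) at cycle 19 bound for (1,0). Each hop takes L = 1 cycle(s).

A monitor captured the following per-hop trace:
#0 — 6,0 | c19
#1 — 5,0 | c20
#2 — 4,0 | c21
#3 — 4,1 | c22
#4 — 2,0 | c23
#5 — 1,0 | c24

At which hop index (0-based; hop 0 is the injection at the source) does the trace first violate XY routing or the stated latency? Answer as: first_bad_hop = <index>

check 1→ d=(-1,0) cyc+1: ok
check 2→ d=(-1,0) cyc+1: ok
check 3→ d=(0,1) cyc+1: BAD: Y-move but x=4≠1

first_bad_hop = 3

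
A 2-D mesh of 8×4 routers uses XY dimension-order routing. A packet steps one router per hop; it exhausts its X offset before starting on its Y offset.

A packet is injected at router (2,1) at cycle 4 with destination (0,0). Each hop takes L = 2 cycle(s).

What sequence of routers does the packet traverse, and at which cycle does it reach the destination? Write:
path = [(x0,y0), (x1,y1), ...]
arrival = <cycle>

path = [(2,1), (1,1), (0,1), (0,0)]
arrival = 10

src (2,1)  cyc=4
W→(1,1)  cyc=6
W→(0,1)  cyc=8
S→(0,0)  cyc=10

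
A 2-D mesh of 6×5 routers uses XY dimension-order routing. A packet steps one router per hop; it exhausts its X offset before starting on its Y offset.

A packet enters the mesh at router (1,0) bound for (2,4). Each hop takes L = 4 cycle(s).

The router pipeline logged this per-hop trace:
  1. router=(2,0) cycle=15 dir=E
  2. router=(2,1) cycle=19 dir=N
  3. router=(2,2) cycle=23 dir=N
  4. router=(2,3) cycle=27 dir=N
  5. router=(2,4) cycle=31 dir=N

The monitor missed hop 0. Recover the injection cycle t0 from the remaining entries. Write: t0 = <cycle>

t0 = 11

Hop 1 reached at cycle 15; hop k is at t0 + k·L.
Subtract one hop: t0 = 15 − 4 = 11.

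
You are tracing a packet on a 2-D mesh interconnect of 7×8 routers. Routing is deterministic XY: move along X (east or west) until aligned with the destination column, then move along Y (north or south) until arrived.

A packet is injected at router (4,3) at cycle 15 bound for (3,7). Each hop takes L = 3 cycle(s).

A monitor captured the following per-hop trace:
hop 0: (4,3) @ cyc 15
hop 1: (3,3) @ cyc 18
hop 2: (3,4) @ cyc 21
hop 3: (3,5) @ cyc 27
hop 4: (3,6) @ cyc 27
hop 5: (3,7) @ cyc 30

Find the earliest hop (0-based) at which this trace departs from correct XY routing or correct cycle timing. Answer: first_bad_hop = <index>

first_bad_hop = 3

hop 1: step (-1,+0), +3 cyc — ok
hop 2: step (+0,+1), +3 cyc — ok
hop 3: step (+0,+1), +6 cyc — BAD: Δcyc=6≠L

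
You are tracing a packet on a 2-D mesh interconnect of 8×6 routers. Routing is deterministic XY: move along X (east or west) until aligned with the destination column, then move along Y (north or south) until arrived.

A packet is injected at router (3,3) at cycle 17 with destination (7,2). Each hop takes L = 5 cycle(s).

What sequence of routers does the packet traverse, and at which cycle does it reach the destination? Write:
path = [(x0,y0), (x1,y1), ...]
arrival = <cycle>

t=17: at (3,3)
t=22: at (4,3) after E
t=27: at (5,3) after E
t=32: at (6,3) after E
t=37: at (7,3) after E
t=42: at (7,2) after S

path = [(3,3), (4,3), (5,3), (6,3), (7,3), (7,2)]
arrival = 42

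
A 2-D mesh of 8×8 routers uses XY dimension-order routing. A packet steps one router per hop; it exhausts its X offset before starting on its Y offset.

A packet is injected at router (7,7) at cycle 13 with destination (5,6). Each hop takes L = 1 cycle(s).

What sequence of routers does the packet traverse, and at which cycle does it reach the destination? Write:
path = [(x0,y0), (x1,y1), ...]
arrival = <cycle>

path = [(7,7), (6,7), (5,7), (5,6)]
arrival = 16

src (7,7)  cyc=13
W→(6,7)  cyc=14
W→(5,7)  cyc=15
S→(5,6)  cyc=16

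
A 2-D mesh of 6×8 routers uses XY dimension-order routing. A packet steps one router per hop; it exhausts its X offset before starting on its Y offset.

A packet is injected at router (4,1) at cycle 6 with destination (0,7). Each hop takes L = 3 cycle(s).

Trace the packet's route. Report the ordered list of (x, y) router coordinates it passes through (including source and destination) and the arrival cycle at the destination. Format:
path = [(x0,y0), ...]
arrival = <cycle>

hop 0: (4,1) @ cyc 6
hop 1: (3,1) @ cyc 9  [W]
hop 2: (2,1) @ cyc 12  [W]
hop 3: (1,1) @ cyc 15  [W]
hop 4: (0,1) @ cyc 18  [W]
hop 5: (0,2) @ cyc 21  [N]
hop 6: (0,3) @ cyc 24  [N]
hop 7: (0,4) @ cyc 27  [N]
hop 8: (0,5) @ cyc 30  [N]
hop 9: (0,6) @ cyc 33  [N]
hop 10: (0,7) @ cyc 36  [N]

path = [(4,1), (3,1), (2,1), (1,1), (0,1), (0,2), (0,3), (0,4), (0,5), (0,6), (0,7)]
arrival = 36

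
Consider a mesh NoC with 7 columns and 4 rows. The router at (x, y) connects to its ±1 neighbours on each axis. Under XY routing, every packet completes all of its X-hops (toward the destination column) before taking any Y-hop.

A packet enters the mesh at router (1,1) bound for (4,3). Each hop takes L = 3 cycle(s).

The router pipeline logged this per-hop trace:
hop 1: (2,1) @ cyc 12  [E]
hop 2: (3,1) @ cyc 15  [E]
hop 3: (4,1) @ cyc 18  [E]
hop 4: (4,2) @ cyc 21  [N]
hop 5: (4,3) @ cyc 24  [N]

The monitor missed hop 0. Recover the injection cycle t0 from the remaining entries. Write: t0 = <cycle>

t0 = 9

The first recorded entry is hop 1 at cycle 12.
Therefore t0 = 12 − L = 9.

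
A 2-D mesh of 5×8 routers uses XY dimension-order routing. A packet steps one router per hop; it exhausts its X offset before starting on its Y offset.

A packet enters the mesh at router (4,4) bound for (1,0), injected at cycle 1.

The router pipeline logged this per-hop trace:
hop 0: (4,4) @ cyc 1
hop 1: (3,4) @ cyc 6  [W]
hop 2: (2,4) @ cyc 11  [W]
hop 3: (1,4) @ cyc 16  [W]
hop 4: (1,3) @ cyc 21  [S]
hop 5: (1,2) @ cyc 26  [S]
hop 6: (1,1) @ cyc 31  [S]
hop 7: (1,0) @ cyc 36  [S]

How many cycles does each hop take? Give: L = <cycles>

L = 5

Δcyc across hop 0→1: 6 − 1 = 5.
Each hop adds L, hence L = 5.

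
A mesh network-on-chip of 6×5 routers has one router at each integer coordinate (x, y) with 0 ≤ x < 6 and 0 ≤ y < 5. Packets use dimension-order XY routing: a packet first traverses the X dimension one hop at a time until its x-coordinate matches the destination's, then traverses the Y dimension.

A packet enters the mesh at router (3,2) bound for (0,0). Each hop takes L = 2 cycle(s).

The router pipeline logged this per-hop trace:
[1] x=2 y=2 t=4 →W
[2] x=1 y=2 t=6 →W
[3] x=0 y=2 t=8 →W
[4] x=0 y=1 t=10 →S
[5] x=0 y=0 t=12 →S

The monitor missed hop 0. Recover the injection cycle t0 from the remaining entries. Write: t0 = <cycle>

t0 = 2

At hop 1 the cycle is 4; in general cyc_k = t0 + kL.
Subtract one hop: t0 = 4 − 2 = 2.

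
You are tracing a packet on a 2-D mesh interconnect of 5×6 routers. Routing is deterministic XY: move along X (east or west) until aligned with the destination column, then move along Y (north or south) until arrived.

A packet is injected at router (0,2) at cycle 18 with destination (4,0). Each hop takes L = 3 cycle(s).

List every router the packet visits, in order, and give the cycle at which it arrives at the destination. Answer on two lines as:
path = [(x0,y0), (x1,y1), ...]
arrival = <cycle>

hop 0: (0,2) @ cyc 18
hop 1: (1,2) @ cyc 21  [E]
hop 2: (2,2) @ cyc 24  [E]
hop 3: (3,2) @ cyc 27  [E]
hop 4: (4,2) @ cyc 30  [E]
hop 5: (4,1) @ cyc 33  [S]
hop 6: (4,0) @ cyc 36  [S]

path = [(0,2), (1,2), (2,2), (3,2), (4,2), (4,1), (4,0)]
arrival = 36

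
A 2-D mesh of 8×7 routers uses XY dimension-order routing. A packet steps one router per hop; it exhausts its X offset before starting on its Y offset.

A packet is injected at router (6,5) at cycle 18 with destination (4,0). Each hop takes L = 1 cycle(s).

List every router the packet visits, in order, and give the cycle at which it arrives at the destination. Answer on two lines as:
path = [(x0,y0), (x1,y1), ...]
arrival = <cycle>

path = [(6,5), (5,5), (4,5), (4,4), (4,3), (4,2), (4,1), (4,0)]
arrival = 25

#0 — 6,5 | c18
#1 — 5,5 | c19 | W
#2 — 4,5 | c20 | W
#3 — 4,4 | c21 | S
#4 — 4,3 | c22 | S
#5 — 4,2 | c23 | S
#6 — 4,1 | c24 | S
#7 — 4,0 | c25 | S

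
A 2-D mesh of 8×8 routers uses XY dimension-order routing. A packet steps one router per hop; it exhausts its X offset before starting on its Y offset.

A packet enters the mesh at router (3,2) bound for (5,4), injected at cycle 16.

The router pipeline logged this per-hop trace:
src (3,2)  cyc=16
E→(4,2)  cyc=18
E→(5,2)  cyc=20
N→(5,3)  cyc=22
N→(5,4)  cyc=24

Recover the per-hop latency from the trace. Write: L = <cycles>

L = 2

cyc[1] − cyc[0] = 18 − 16 = 2.
Per-hop latency L = Δcyc = 2.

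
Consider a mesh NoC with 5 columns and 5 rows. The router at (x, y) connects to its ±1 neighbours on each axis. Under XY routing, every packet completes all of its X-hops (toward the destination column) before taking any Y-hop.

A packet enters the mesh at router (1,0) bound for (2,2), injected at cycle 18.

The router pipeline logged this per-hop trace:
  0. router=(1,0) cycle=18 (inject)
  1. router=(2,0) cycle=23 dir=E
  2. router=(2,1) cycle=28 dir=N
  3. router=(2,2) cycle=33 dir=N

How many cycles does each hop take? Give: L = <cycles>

L = 5

From hop 0 (18) to hop 1 (23): +5 cycles.
That increment is L by definition: L = 5.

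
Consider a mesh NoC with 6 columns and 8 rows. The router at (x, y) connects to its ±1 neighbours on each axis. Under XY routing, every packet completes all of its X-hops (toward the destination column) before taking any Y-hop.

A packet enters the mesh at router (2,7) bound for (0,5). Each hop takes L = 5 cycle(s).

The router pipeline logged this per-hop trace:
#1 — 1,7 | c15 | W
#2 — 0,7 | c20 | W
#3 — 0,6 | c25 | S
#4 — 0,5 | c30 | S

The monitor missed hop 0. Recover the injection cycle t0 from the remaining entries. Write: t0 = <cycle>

At hop 1 the cycle is 15; in general cyc_k = t0 + kL.
Therefore t0 = 15 − L = 10.

t0 = 10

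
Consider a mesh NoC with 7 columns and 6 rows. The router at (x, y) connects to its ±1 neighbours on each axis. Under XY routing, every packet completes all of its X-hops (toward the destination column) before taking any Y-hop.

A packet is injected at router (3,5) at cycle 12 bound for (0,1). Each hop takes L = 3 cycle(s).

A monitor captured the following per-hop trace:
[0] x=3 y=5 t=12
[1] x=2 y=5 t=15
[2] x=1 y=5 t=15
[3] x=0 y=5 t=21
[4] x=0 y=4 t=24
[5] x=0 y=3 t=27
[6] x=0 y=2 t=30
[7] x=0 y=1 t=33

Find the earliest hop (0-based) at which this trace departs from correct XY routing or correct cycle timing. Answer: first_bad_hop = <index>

[1] (-1,+0) / 3c ⇒ ok
[2] (-1,+0) / 0c ⇒ BAD: Δcyc=0≠L

first_bad_hop = 2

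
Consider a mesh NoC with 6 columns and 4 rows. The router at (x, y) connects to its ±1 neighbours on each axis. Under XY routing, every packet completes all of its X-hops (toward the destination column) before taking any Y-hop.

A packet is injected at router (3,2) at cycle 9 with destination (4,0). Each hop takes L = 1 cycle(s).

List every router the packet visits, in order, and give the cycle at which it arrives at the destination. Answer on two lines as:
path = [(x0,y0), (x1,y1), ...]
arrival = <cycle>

path = [(3,2), (4,2), (4,1), (4,0)]
arrival = 12

#0 — 3,2 | c9
#1 — 4,2 | c10 | E
#2 — 4,1 | c11 | S
#3 — 4,0 | c12 | S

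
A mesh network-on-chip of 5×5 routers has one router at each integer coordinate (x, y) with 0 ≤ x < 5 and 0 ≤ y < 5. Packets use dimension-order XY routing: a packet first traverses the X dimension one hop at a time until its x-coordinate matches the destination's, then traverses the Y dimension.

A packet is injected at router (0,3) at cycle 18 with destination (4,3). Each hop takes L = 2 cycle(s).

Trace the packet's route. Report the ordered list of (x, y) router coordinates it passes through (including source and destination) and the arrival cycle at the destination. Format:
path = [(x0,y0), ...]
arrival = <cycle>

  0. router=(0,3) cycle=18 (inject)
  1. router=(1,3) cycle=20 dir=E
  2. router=(2,3) cycle=22 dir=E
  3. router=(3,3) cycle=24 dir=E
  4. router=(4,3) cycle=26 dir=E

path = [(0,3), (1,3), (2,3), (3,3), (4,3)]
arrival = 26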